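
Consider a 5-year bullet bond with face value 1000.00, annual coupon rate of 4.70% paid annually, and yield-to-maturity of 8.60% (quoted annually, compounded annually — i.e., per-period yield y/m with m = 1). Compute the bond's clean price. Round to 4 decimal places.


Answer: Price = 846.7160

Derivation:
Coupon per period c = face * coupon_rate / m = 47.000000
Periods per year m = 1; per-period yield y/m = 0.086000
Number of cashflows N = 5
Cashflows (t years, CF_t, discount factor 1/(1+y/m)^(m*t), PV):
  t = 1.0000: CF_t = 47.000000, DF = 0.920810, PV = 43.278085
  t = 2.0000: CF_t = 47.000000, DF = 0.847892, PV = 39.850907
  t = 3.0000: CF_t = 47.000000, DF = 0.780747, PV = 36.695126
  t = 4.0000: CF_t = 47.000000, DF = 0.718920, PV = 33.789250
  t = 5.0000: CF_t = 1047.000000, DF = 0.661989, PV = 693.102644
Price P = sum_t PV_t = 846.716011


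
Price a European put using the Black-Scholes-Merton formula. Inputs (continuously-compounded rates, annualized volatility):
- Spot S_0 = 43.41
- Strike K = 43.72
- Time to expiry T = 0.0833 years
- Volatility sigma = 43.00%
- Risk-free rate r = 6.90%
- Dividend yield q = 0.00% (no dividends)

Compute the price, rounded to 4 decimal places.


d1 = (ln(S/K) + (r - q + 0.5*sigma^2) * T) / (sigma * sqrt(T)) = 0.05102878
d2 = d1 - sigma * sqrt(T) = -0.07307670
exp(-rT) = 0.99426879; exp(-qT) = 1.00000000
P = K * exp(-rT) * N(-d2) - S_0 * exp(-qT) * N(-d1)
N(-d1) = 0.47965129; N(-d2) = 0.52912746
P = 43.7200 * 0.99426879 * 0.52912746 - 43.4100 * 1.00000000 * 0.47965129 = 2.1792

Answer: Price = 2.1792


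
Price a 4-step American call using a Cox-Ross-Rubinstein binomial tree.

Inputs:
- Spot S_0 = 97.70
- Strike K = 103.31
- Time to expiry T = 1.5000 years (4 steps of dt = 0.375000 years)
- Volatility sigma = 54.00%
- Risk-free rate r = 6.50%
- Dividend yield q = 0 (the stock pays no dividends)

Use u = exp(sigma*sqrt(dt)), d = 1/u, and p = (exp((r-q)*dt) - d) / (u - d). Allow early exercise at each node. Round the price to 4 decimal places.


Answer: Price = V(0,0) = 26.2084

Derivation:
dt = T/N = 0.375000
u = exp(sigma*sqrt(dt)) = 1.391916; d = 1/u = 0.718434
p = (exp((r-q)*dt) - d) / (u - d) = 0.454712
Discount per step: exp(-r*dt) = 0.975920
Stock lattice S(k, i) with i counting down-moves:
  k=0: S(0,0) = 97.7000
  k=1: S(1,0) = 135.9902; S(1,1) = 70.1910
  k=2: S(2,0) = 189.2869; S(2,1) = 97.7000; S(2,2) = 50.4276
  k=3: S(3,0) = 263.4714; S(3,1) = 135.9902; S(3,2) = 70.1910; S(3,3) = 36.2289
  k=4: S(4,0) = 366.7301; S(4,1) = 189.2869; S(4,2) = 97.7000; S(4,3) = 50.4276; S(4,4) = 26.0281
Terminal payoffs V(N, i) = max(S_T - K, 0):
  V(4,0) = 263.420050; V(4,1) = 85.976888; V(4,2) = 0.000000; V(4,3) = 0.000000; V(4,4) = 0.000000
Backward induction: V(k, i) = exp(-r*dt) * [p * V(k+1, i) + (1-p) * V(k+1, i+1)]; then take max(V_cont, immediate exercise) for American.
  V(3,0) = exp(-r*dt) * [p*263.420050 + (1-p)*85.976888] = 162.649160; exercise = 160.161422; V(3,0) = max -> 162.649160
  V(3,1) = exp(-r*dt) * [p*85.976888 + (1-p)*0.000000] = 38.153320; exercise = 32.680180; V(3,1) = max -> 38.153320
  V(3,2) = exp(-r*dt) * [p*0.000000 + (1-p)*0.000000] = 0.000000; exercise = 0.000000; V(3,2) = max -> 0.000000
  V(3,3) = exp(-r*dt) * [p*0.000000 + (1-p)*0.000000] = 0.000000; exercise = 0.000000; V(3,3) = max -> 0.000000
  V(2,0) = exp(-r*dt) * [p*162.649160 + (1-p)*38.153320] = 92.481163; exercise = 85.976888; V(2,0) = max -> 92.481163
  V(2,1) = exp(-r*dt) * [p*38.153320 + (1-p)*0.000000] = 16.931013; exercise = 0.000000; V(2,1) = max -> 16.931013
  V(2,2) = exp(-r*dt) * [p*0.000000 + (1-p)*0.000000] = 0.000000; exercise = 0.000000; V(2,2) = max -> 0.000000
  V(1,0) = exp(-r*dt) * [p*92.481163 + (1-p)*16.931013] = 50.049633; exercise = 32.680180; V(1,0) = max -> 50.049633
  V(1,1) = exp(-r*dt) * [p*16.931013 + (1-p)*0.000000] = 7.513349; exercise = 0.000000; V(1,1) = max -> 7.513349
  V(0,0) = exp(-r*dt) * [p*50.049633 + (1-p)*7.513349] = 26.208434; exercise = 0.000000; V(0,0) = max -> 26.208434


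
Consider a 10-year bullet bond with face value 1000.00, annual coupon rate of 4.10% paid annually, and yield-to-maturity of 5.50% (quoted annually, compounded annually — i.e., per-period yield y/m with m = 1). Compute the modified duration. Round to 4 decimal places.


Coupon per period c = face * coupon_rate / m = 41.000000
Periods per year m = 1; per-period yield y/m = 0.055000
Number of cashflows N = 10
Cashflows (t years, CF_t, discount factor 1/(1+y/m)^(m*t), PV):
  t = 1.0000: CF_t = 41.000000, DF = 0.947867, PV = 38.862559
  t = 2.0000: CF_t = 41.000000, DF = 0.898452, PV = 36.836549
  t = 3.0000: CF_t = 41.000000, DF = 0.851614, PV = 34.916160
  t = 4.0000: CF_t = 41.000000, DF = 0.807217, PV = 33.095886
  t = 5.0000: CF_t = 41.000000, DF = 0.765134, PV = 31.370509
  t = 6.0000: CF_t = 41.000000, DF = 0.725246, PV = 29.735079
  t = 7.0000: CF_t = 41.000000, DF = 0.687437, PV = 28.184909
  t = 8.0000: CF_t = 41.000000, DF = 0.651599, PV = 26.715554
  t = 9.0000: CF_t = 41.000000, DF = 0.617629, PV = 25.322800
  t = 10.0000: CF_t = 1041.000000, DF = 0.585431, PV = 609.433233
Price P = sum_t PV_t = 894.473238
First compute Macaulay numerator sum_t t * PV_t:
  t * PV_t at t = 1.0000: 38.862559
  t * PV_t at t = 2.0000: 73.673098
  t * PV_t at t = 3.0000: 104.748481
  t * PV_t at t = 4.0000: 132.383546
  t * PV_t at t = 5.0000: 156.852543
  t * PV_t at t = 6.0000: 178.410475
  t * PV_t at t = 7.0000: 197.294364
  t * PV_t at t = 8.0000: 213.724430
  t * PV_t at t = 9.0000: 227.905197
  t * PV_t at t = 10.0000: 6094.332332
Macaulay duration D = 7418.187024 / 894.473238 = 8.293358
Modified duration = D / (1 + y/m) = 8.293358 / (1 + 0.055000) = 7.861003

Answer: Modified duration = 7.8610


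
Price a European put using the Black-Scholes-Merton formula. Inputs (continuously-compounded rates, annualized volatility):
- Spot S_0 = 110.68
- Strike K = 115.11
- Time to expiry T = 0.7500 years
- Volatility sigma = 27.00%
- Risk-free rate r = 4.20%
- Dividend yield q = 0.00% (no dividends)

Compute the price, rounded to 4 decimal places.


d1 = (ln(S/K) + (r - q + 0.5*sigma^2) * T) / (sigma * sqrt(T)) = 0.08379047
d2 = d1 - sigma * sqrt(T) = -0.15003639
exp(-rT) = 0.96899096; exp(-qT) = 1.00000000
P = K * exp(-rT) * N(-d2) - S_0 * exp(-qT) * N(-d1)
N(-d1) = 0.46661151; N(-d2) = 0.55963205
P = 115.1100 * 0.96899096 * 0.55963205 - 110.6800 * 1.00000000 * 0.46661151 = 10.7771

Answer: Price = 10.7771


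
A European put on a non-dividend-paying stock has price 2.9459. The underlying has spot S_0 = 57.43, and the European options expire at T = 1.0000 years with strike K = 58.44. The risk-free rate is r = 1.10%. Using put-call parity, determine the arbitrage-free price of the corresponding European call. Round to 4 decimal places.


Put-call parity: C - P = S_0 * exp(-qT) - K * exp(-rT).
S_0 * exp(-qT) = 57.4300 * 1.00000000 = 57.43000000
K * exp(-rT) = 58.4400 * 0.98906028 = 57.80068269
C = P + S*exp(-qT) - K*exp(-rT)
C = 2.9459 + 57.43000000 - 57.80068269 = 2.5752

Answer: Call price = 2.5752


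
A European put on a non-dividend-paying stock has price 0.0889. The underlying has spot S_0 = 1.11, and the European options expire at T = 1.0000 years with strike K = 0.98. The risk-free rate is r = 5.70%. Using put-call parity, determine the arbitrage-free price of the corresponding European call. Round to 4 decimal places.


Answer: Call price = 0.2732

Derivation:
Put-call parity: C - P = S_0 * exp(-qT) - K * exp(-rT).
S_0 * exp(-qT) = 1.1100 * 1.00000000 = 1.11000000
K * exp(-rT) = 0.9800 * 0.94459407 = 0.92570219
C = P + S*exp(-qT) - K*exp(-rT)
C = 0.0889 + 1.11000000 - 0.92570219 = 0.2732


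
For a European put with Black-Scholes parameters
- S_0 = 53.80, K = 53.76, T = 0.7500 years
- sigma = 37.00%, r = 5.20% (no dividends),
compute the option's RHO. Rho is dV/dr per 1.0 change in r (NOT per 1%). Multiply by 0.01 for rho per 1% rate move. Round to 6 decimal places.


Answer: Rho = -19.948509

Derivation:
d1 = 0.2842475476; d2 = -0.0361818518
phi(d1) = 0.3831468790; exp(-qT) = 1.0000000000; exp(-rT) = 0.9617507091
N(-d2) = 0.5144313217
Rho = -K*T*exp(-rT)*N(-d2) = -53.7600 * 0.7500 * 0.9617507091 * 0.5144313217 = -19.948509


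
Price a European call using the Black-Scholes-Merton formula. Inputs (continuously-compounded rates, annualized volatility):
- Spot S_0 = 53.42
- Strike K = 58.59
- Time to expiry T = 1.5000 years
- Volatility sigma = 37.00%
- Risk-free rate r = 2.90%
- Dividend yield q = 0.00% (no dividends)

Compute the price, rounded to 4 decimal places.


Answer: Price = 8.5333

Derivation:
d1 = (ln(S/K) + (r - q + 0.5*sigma^2) * T) / (sigma * sqrt(T)) = 0.11871457
d2 = d1 - sigma * sqrt(T) = -0.33444103
exp(-rT) = 0.95743255; exp(-qT) = 1.00000000
C = S_0 * exp(-qT) * N(d1) - K * exp(-rT) * N(d2)
N(d1) = 0.54724925; N(d2) = 0.36902339
C = 53.4200 * 1.00000000 * 0.54724925 - 58.5900 * 0.95743255 * 0.36902339 = 8.5333


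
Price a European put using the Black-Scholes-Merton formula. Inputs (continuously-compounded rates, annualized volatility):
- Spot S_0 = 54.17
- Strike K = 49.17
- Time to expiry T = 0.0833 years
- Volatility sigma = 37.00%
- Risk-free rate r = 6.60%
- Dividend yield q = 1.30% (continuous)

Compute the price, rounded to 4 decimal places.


Answer: Price = 0.5042

Derivation:
d1 = (ln(S/K) + (r - q + 0.5*sigma^2) * T) / (sigma * sqrt(T)) = 1.00160989
d2 = d1 - sigma * sqrt(T) = 0.89482145
exp(-rT) = 0.99451729; exp(-qT) = 0.99891769
P = K * exp(-rT) * N(-d2) - S_0 * exp(-qT) * N(-d1)
N(-d1) = 0.15826602; N(-d2) = 0.18544127
P = 49.1700 * 0.99451729 * 0.18544127 - 54.1700 * 0.99891769 * 0.15826602 = 0.5042


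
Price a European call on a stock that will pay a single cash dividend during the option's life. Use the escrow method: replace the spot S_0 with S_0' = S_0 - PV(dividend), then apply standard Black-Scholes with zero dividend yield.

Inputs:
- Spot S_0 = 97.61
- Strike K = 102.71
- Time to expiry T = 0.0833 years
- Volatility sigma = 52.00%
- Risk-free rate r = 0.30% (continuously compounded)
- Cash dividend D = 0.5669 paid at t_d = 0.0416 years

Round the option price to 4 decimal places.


PV(D) = D * exp(-r * t_d) = 0.5669 * 0.99987521 = 0.56682926
S_0' = S_0 - PV(D) = 97.6100 - 0.56682926 = 97.04317074
d1 = (ln(S_0'/K) + (r + sigma^2/2)*T) / (sigma*sqrt(T)) = -0.30144703
d2 = d1 - sigma*sqrt(T) = -0.45152807
exp(-rT) = 0.99975013
N(d1) = 0.38153682; N(d2) = 0.32580450
C = S_0' * N(d1) - K * exp(-rT) * N(d2) = 97.04317074 * 0.38153682 - 102.7100 * 0.99975013 * 0.32580450 = 3.5705

Answer: Price = 3.5705


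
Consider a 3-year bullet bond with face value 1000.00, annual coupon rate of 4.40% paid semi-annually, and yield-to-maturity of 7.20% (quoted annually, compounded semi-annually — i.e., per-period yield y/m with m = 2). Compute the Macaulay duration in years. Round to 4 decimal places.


Coupon per period c = face * coupon_rate / m = 22.000000
Periods per year m = 2; per-period yield y/m = 0.036000
Number of cashflows N = 6
Cashflows (t years, CF_t, discount factor 1/(1+y/m)^(m*t), PV):
  t = 0.5000: CF_t = 22.000000, DF = 0.965251, PV = 21.235521
  t = 1.0000: CF_t = 22.000000, DF = 0.931709, PV = 20.497607
  t = 1.5000: CF_t = 22.000000, DF = 0.899333, PV = 19.785335
  t = 2.0000: CF_t = 22.000000, DF = 0.868082, PV = 19.097814
  t = 2.5000: CF_t = 22.000000, DF = 0.837917, PV = 18.434183
  t = 3.0000: CF_t = 1022.000000, DF = 0.808801, PV = 826.594219
Price P = sum_t PV_t = 925.644680
Macaulay numerator sum_t t * PV_t:
  t * PV_t at t = 0.5000: 10.617761
  t * PV_t at t = 1.0000: 20.497607
  t * PV_t at t = 1.5000: 29.678003
  t * PV_t at t = 2.0000: 38.195628
  t * PV_t at t = 2.5000: 46.085458
  t * PV_t at t = 3.0000: 2479.782656
Macaulay duration D = (sum_t t * PV_t) / P = 2624.857113 / 925.644680 = 2.835707

Answer: Macaulay duration = 2.8357 years


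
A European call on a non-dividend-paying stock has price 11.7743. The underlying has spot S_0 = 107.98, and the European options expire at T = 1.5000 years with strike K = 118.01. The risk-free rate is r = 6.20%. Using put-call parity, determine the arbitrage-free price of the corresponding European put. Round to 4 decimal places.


Answer: Put price = 11.3242

Derivation:
Put-call parity: C - P = S_0 * exp(-qT) - K * exp(-rT).
S_0 * exp(-qT) = 107.9800 * 1.00000000 = 107.98000000
K * exp(-rT) = 118.0100 * 0.91119350 = 107.52994497
P = C - S*exp(-qT) + K*exp(-rT)
P = 11.7743 - 107.98000000 + 107.52994497 = 11.3242


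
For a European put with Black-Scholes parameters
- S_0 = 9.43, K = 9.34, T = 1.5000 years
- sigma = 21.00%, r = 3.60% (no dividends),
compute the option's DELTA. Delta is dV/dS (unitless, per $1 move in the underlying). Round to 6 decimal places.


Answer: Delta = -0.353518

Derivation:
d1 = 0.3758405474; d2 = 0.1186441244
phi(d1) = 0.3717377703; exp(-qT) = 1.0000000000; exp(-rT) = 0.9474321065
N(-d1) = 0.3535177208
Delta = -exp(-qT) * N(-d1) = -1.0000000000 * 0.3535177208 = -0.353518


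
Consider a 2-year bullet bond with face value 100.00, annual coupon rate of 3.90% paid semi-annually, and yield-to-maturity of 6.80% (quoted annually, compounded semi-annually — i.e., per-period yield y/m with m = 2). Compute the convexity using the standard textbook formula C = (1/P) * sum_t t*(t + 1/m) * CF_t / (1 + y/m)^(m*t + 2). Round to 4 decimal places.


Coupon per period c = face * coupon_rate / m = 1.950000
Periods per year m = 2; per-period yield y/m = 0.034000
Number of cashflows N = 4
Cashflows (t years, CF_t, discount factor 1/(1+y/m)^(m*t), PV):
  t = 0.5000: CF_t = 1.950000, DF = 0.967118, PV = 1.885880
  t = 1.0000: CF_t = 1.950000, DF = 0.935317, PV = 1.823869
  t = 1.5000: CF_t = 1.950000, DF = 0.904562, PV = 1.763896
  t = 2.0000: CF_t = 101.950000, DF = 0.874818, PV = 89.187723
Price P = sum_t PV_t = 94.661367
Convexity numerator sum_t t*(t + 1/m) * CF_t / (1+y/m)^(m*t + 2):
  t = 0.5000: term = 0.881948
  t = 1.0000: term = 2.558843
  t = 1.5000: term = 4.949407
  t = 2.0000: term = 417.094057
Convexity = (1/P) * sum = 425.484256 / 94.661367 = 4.494804

Answer: Convexity = 4.4948


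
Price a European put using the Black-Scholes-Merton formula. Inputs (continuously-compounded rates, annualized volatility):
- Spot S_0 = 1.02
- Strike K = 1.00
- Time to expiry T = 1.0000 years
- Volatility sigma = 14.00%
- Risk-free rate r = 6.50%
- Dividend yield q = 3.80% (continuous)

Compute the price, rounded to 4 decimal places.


Answer: Price = 0.0341

Derivation:
d1 = (ln(S/K) + (r - q + 0.5*sigma^2) * T) / (sigma * sqrt(T)) = 0.40430448
d2 = d1 - sigma * sqrt(T) = 0.26430448
exp(-rT) = 0.93706746; exp(-qT) = 0.96271294
P = K * exp(-rT) * N(-d2) - S_0 * exp(-qT) * N(-d1)
N(-d1) = 0.34299442; N(-d2) = 0.39577265
P = 1.0000 * 0.93706746 * 0.39577265 - 1.0200 * 0.96271294 * 0.34299442 = 0.0341


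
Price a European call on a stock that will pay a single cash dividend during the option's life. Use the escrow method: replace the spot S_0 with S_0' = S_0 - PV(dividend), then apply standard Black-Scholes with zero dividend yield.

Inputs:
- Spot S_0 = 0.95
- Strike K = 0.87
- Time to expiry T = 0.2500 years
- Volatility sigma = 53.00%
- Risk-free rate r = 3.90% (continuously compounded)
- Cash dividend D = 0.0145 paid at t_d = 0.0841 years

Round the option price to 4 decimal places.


PV(D) = D * exp(-r * t_d) = 0.0145 * 0.99672547 = 0.01445252
S_0' = S_0 - PV(D) = 0.9500 - 0.01445252 = 0.93554748
d1 = (ln(S_0'/K) + (r + sigma^2/2)*T) / (sigma*sqrt(T)) = 0.44340071
d2 = d1 - sigma*sqrt(T) = 0.17840071
exp(-rT) = 0.99029738
N(d1) = 0.67126204; N(d2) = 0.57079585
C = S_0' * N(d1) - K * exp(-rT) * N(d2) = 0.93554748 * 0.67126204 - 0.8700 * 0.99029738 * 0.57079585 = 0.1362

Answer: Price = 0.1362


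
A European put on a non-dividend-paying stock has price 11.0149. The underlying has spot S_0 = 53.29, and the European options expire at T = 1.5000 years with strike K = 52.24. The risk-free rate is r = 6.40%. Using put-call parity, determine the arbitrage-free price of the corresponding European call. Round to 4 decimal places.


Answer: Call price = 16.8467

Derivation:
Put-call parity: C - P = S_0 * exp(-qT) - K * exp(-rT).
S_0 * exp(-qT) = 53.2900 * 1.00000000 = 53.29000000
K * exp(-rT) = 52.2400 * 0.90846402 = 47.45816020
C = P + S*exp(-qT) - K*exp(-rT)
C = 11.0149 + 53.29000000 - 47.45816020 = 16.8467


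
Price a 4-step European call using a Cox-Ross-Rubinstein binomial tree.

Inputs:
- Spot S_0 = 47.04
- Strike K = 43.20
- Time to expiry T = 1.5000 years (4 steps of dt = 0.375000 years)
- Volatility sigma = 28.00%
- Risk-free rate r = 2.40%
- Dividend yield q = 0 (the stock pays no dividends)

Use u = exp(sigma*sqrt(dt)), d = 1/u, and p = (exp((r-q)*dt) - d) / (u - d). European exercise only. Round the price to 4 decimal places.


dt = T/N = 0.375000
u = exp(sigma*sqrt(dt)) = 1.187042; d = 1/u = 0.842430
p = (exp((r-q)*dt) - d) / (u - d) = 0.483473
Discount per step: exp(-r*dt) = 0.991040
Stock lattice S(k, i) with i counting down-moves:
  k=0: S(0,0) = 47.0400
  k=1: S(1,0) = 55.8384; S(1,1) = 39.6279
  k=2: S(2,0) = 66.2826; S(2,1) = 47.0400; S(2,2) = 33.3838
  k=3: S(3,0) = 78.6802; S(3,1) = 55.8384; S(3,2) = 39.6279; S(3,3) = 28.1235
  k=4: S(4,0) = 93.3966; S(4,1) = 66.2826; S(4,2) = 47.0400; S(4,3) = 33.3838; S(4,4) = 23.6921
Terminal payoffs V(N, i) = max(S_T - K, 0):
  V(4,0) = 50.196646; V(4,1) = 23.082563; V(4,2) = 3.840000; V(4,3) = 0.000000; V(4,4) = 0.000000
Backward induction: V(k, i) = exp(-r*dt) * [p * V(k+1, i) + (1-p) * V(k+1, i+1)].
  V(3,0) = exp(-r*dt) * [p*50.196646 + (1-p)*23.082563] = 35.867225
  V(3,1) = exp(-r*dt) * [p*23.082563 + (1-p)*3.840000] = 13.025499
  V(3,2) = exp(-r*dt) * [p*3.840000 + (1-p)*0.000000] = 1.839902
  V(3,3) = exp(-r*dt) * [p*0.000000 + (1-p)*0.000000] = 0.000000
  V(2,0) = exp(-r*dt) * [p*35.867225 + (1-p)*13.025499] = 23.853207
  V(2,1) = exp(-r*dt) * [p*13.025499 + (1-p)*1.839902] = 7.182897
  V(2,2) = exp(-r*dt) * [p*1.839902 + (1-p)*0.000000] = 0.881573
  V(1,0) = exp(-r*dt) * [p*23.853207 + (1-p)*7.182897] = 15.105973
  V(1,1) = exp(-r*dt) * [p*7.182897 + (1-p)*0.881573] = 3.892898
  V(0,0) = exp(-r*dt) * [p*15.105973 + (1-p)*3.892898] = 9.230665

Answer: Price = V(0,0) = 9.2307


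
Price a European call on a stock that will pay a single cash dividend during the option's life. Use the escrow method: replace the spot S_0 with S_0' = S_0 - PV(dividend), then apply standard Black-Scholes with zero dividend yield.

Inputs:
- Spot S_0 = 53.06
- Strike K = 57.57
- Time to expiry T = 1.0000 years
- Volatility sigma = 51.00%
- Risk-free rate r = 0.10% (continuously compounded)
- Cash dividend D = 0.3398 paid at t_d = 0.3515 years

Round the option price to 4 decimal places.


PV(D) = D * exp(-r * t_d) = 0.3398 * 0.99964856 = 0.33968058
S_0' = S_0 - PV(D) = 53.0600 - 0.33968058 = 52.72031942
d1 = (ln(S_0'/K) + (r + sigma^2/2)*T) / (sigma*sqrt(T)) = 0.08441049
d2 = d1 - sigma*sqrt(T) = -0.42558951
exp(-rT) = 0.99900050
N(d1) = 0.53363497; N(d2) = 0.33520349
C = S_0' * N(d1) - K * exp(-rT) * N(d2) = 52.72031942 * 0.53363497 - 57.5700 * 0.99900050 * 0.33520349 = 8.8550

Answer: Price = 8.8550


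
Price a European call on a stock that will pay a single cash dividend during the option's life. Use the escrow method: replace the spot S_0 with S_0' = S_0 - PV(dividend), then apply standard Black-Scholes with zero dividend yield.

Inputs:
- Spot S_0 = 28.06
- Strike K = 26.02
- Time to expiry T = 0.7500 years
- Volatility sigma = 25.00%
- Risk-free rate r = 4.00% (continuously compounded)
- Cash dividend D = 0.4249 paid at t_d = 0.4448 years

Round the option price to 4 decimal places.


PV(D) = D * exp(-r * t_d) = 0.4249 * 0.98236534 = 0.41740703
S_0' = S_0 - PV(D) = 28.0600 - 0.41740703 = 27.64259297
d1 = (ln(S_0'/K) + (r + sigma^2/2)*T) / (sigma*sqrt(T)) = 0.52621936
d2 = d1 - sigma*sqrt(T) = 0.30971301
exp(-rT) = 0.97044553
N(d1) = 0.70063210; N(d2) = 0.62161040
C = S_0' * N(d1) - K * exp(-rT) * N(d2) = 27.64259297 * 0.70063210 - 26.0200 * 0.97044553 * 0.62161040 = 3.6710

Answer: Price = 3.6710


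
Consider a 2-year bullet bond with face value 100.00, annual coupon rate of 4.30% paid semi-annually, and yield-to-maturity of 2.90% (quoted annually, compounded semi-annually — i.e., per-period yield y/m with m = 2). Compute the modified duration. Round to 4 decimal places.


Coupon per period c = face * coupon_rate / m = 2.150000
Periods per year m = 2; per-period yield y/m = 0.014500
Number of cashflows N = 4
Cashflows (t years, CF_t, discount factor 1/(1+y/m)^(m*t), PV):
  t = 0.5000: CF_t = 2.150000, DF = 0.985707, PV = 2.119271
  t = 1.0000: CF_t = 2.150000, DF = 0.971619, PV = 2.088980
  t = 1.5000: CF_t = 2.150000, DF = 0.957732, PV = 2.059123
  t = 2.0000: CF_t = 102.150000, DF = 0.944043, PV = 96.433996
Price P = sum_t PV_t = 102.701371
First compute Macaulay numerator sum_t t * PV_t:
  t * PV_t at t = 0.5000: 1.059635
  t * PV_t at t = 1.0000: 2.088980
  t * PV_t at t = 1.5000: 3.088685
  t * PV_t at t = 2.0000: 192.867993
Macaulay duration D = 199.105293 / 102.701371 = 1.938682
Modified duration = D / (1 + y/m) = 1.938682 / (1 + 0.014500) = 1.910973

Answer: Modified duration = 1.9110


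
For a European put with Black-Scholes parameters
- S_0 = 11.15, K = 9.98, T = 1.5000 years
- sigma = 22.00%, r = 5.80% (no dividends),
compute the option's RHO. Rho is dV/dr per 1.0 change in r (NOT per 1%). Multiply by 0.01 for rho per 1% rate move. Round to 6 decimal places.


Answer: Rho = -3.765347

Derivation:
d1 = 0.8690359372; d2 = 0.5995920655
phi(d1) = 0.2734735795; exp(-qT) = 1.0000000000; exp(-rT) = 0.9166770956
N(-d2) = 0.2743890682
Rho = -K*T*exp(-rT)*N(-d2) = -9.9800 * 1.5000 * 0.9166770956 * 0.2743890682 = -3.765347


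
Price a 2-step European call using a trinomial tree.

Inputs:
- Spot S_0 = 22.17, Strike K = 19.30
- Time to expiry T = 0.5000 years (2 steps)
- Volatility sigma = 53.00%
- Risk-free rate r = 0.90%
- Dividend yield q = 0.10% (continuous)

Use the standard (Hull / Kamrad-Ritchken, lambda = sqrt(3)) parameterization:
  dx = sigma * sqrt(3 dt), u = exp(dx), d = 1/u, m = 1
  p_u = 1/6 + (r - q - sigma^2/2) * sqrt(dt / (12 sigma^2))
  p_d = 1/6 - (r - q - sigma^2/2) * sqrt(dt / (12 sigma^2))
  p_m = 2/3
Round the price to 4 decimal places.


dt = T/N = 0.250000; dx = sigma*sqrt(3*dt) = 0.458993
u = exp(dx) = 1.582480; d = 1/u = 0.631919
p_u = 0.130596, p_m = 0.666667, p_d = 0.202737
Discount per step: exp(-r*dt) = 0.997753
Stock lattice S(k, j) with j the centered position index:
  k=0: S(0,+0) = 22.1700
  k=1: S(1,-1) = 14.0097; S(1,+0) = 22.1700; S(1,+1) = 35.0836
  k=2: S(2,-2) = 8.8530; S(2,-1) = 14.0097; S(2,+0) = 22.1700; S(2,+1) = 35.0836; S(2,+2) = 55.5191
Terminal payoffs V(N, j) = max(S_T - K, 0):
  V(2,-2) = 0.000000; V(2,-1) = 0.000000; V(2,+0) = 2.870000; V(2,+1) = 15.783590; V(2,+2) = 36.219091
Backward induction: V(k, j) = exp(-r*dt) * [p_u * V(k+1, j+1) + p_m * V(k+1, j) + p_d * V(k+1, j-1)]
  V(1,-1) = exp(-r*dt) * [p_u*2.870000 + p_m*0.000000 + p_d*0.000000] = 0.373968
  V(1,+0) = exp(-r*dt) * [p_u*15.783590 + p_m*2.870000 + p_d*0.000000] = 3.965672
  V(1,+1) = exp(-r*dt) * [p_u*36.219091 + p_m*15.783590 + p_d*2.870000] = 15.798727
  V(0,+0) = exp(-r*dt) * [p_u*15.798727 + p_m*3.965672 + p_d*0.373968] = 4.772098

Answer: Price = V(0,0) = 4.7721


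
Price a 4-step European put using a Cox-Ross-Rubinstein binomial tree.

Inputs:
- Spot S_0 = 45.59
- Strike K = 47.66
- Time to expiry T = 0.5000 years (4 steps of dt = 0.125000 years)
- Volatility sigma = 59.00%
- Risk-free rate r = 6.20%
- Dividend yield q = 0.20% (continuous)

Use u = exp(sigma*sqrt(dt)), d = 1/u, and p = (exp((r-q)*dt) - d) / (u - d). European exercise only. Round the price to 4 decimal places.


dt = T/N = 0.125000
u = exp(sigma*sqrt(dt)) = 1.231948; d = 1/u = 0.811723
p = (exp((r-q)*dt) - d) / (u - d) = 0.465954
Discount per step: exp(-r*dt) = 0.992280
Stock lattice S(k, i) with i counting down-moves:
  k=0: S(0,0) = 45.5900
  k=1: S(1,0) = 56.1645; S(1,1) = 37.0064
  k=2: S(2,0) = 69.1917; S(2,1) = 45.5900; S(2,2) = 30.0390
  k=3: S(3,0) = 85.2406; S(3,1) = 56.1645; S(3,2) = 37.0064; S(3,3) = 24.3833
  k=4: S(4,0) = 105.0120; S(4,1) = 69.1917; S(4,2) = 45.5900; S(4,3) = 30.0390; S(4,4) = 19.7925
Terminal payoffs V(N, i) = max(K - S_T, 0):
  V(4,0) = 0.000000; V(4,1) = 0.000000; V(4,2) = 2.070000; V(4,3) = 17.621034; V(4,4) = 27.867514
Backward induction: V(k, i) = exp(-r*dt) * [p * V(k+1, i) + (1-p) * V(k+1, i+1)].
  V(3,0) = exp(-r*dt) * [p*0.000000 + (1-p)*0.000000] = 0.000000
  V(3,1) = exp(-r*dt) * [p*0.000000 + (1-p)*2.070000] = 1.096941
  V(3,2) = exp(-r*dt) * [p*2.070000 + (1-p)*17.621034] = 10.294875
  V(3,3) = exp(-r*dt) * [p*17.621034 + (1-p)*27.867514] = 22.914847
  V(2,0) = exp(-r*dt) * [p*0.000000 + (1-p)*1.096941] = 0.581295
  V(2,1) = exp(-r*dt) * [p*1.096941 + (1-p)*10.294875] = 5.962672
  V(2,2) = exp(-r*dt) * [p*10.294875 + (1-p)*22.914847] = 16.903016
  V(1,0) = exp(-r*dt) * [p*0.581295 + (1-p)*5.962672] = 3.428525
  V(1,1) = exp(-r*dt) * [p*5.962672 + (1-p)*16.903016] = 11.714183
  V(0,0) = exp(-r*dt) * [p*3.428525 + (1-p)*11.714183] = 7.792820

Answer: Price = V(0,0) = 7.7928


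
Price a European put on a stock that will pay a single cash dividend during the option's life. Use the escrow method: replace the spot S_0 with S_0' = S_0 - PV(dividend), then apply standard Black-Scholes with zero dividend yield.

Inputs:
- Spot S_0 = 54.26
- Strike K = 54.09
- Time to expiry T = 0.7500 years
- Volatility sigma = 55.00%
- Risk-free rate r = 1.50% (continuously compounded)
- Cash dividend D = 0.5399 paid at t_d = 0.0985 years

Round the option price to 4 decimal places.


Answer: Price = 9.9727

Derivation:
PV(D) = D * exp(-r * t_d) = 0.5399 * 0.99852359 = 0.53910289
S_0' = S_0 - PV(D) = 54.2600 - 0.53910289 = 53.72089711
d1 = (ln(S_0'/K) + (r + sigma^2/2)*T) / (sigma*sqrt(T)) = 0.24740035
d2 = d1 - sigma*sqrt(T) = -0.22891362
exp(-rT) = 0.98881304
N(-d1) = 0.40229920; N(-d2) = 0.59053197
P = K * exp(-rT) * N(-d2) - S_0' * N(-d1) = 54.0900 * 0.98881304 * 0.59053197 - 53.72089711 * 0.40229920 = 9.9727


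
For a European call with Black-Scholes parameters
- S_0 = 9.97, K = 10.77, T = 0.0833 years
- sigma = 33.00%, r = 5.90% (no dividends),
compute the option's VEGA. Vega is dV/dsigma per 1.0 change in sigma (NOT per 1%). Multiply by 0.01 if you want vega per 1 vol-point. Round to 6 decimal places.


d1 = -0.7111598330; d2 = -0.8064035729
phi(d1) = 0.3098048527; exp(-qT) = 1.0000000000; exp(-rT) = 0.9950973574
Vega = S * exp(-qT) * phi(d1) * sqrt(T) = 9.9700 * 1.0000000000 * 0.3098048527 * 0.2886173938 = 0.891468

Answer: Vega = 0.891468


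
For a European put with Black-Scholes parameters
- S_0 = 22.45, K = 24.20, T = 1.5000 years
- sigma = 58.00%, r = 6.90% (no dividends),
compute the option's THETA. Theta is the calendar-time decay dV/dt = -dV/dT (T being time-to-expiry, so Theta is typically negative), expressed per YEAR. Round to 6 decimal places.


d1 = 0.3952096580; d2 = -0.3151423674
phi(d1) = 0.3689722393; exp(-qT) = 1.0000000000; exp(-rT) = 0.9016760227
Theta = -S*exp(-qT)*phi(d1)*sigma/(2*sqrt(T)) + r*K*exp(-rT)*N(-d2) - q*S*exp(-qT)*N(-d1)
N(-d1) = 0.3463440828; N(-d2) = 0.6236732192; sqrt(T) = 1.2247448714
Term 1 = -22.4500 * 1.0000000000 * 0.3689722393 * 0.5800 / (2 * 1.2247448714) = -1.9613829950
Term 2 = 0.0690 * 24.2000 * 0.9016760227 * 0.6236732192 = 0.9390140133
Term 3 = 0 (no dividend yield, q = 0)
Theta = -1.9613829950 + (0.9390140133) + (0.0000000000) = -1.022369

Answer: Theta = -1.022369


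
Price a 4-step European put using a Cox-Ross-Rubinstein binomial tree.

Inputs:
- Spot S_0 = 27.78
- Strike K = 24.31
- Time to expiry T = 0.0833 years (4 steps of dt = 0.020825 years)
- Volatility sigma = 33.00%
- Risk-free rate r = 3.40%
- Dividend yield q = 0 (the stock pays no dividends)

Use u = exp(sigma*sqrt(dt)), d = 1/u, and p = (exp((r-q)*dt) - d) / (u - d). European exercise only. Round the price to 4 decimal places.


dt = T/N = 0.020825
u = exp(sigma*sqrt(dt)) = 1.048774; d = 1/u = 0.953494
p = (exp((r-q)*dt) - d) / (u - d) = 0.495531
Discount per step: exp(-r*dt) = 0.999292
Stock lattice S(k, i) with i counting down-moves:
  k=0: S(0,0) = 27.7800
  k=1: S(1,0) = 29.1349; S(1,1) = 26.4881
  k=2: S(2,0) = 30.5560; S(2,1) = 27.7800; S(2,2) = 25.2562
  k=3: S(3,0) = 32.0463; S(3,1) = 29.1349; S(3,2) = 26.4881; S(3,3) = 24.0817
  k=4: S(4,0) = 33.6093; S(4,1) = 30.5560; S(4,2) = 27.7800; S(4,3) = 25.2562; S(4,4) = 22.9617
Terminal payoffs V(N, i) = max(K - S_T, 0):
  V(4,0) = 0.000000; V(4,1) = 0.000000; V(4,2) = 0.000000; V(4,3) = 0.000000; V(4,4) = 1.348271
Backward induction: V(k, i) = exp(-r*dt) * [p * V(k+1, i) + (1-p) * V(k+1, i+1)].
  V(3,0) = exp(-r*dt) * [p*0.000000 + (1-p)*0.000000] = 0.000000
  V(3,1) = exp(-r*dt) * [p*0.000000 + (1-p)*0.000000] = 0.000000
  V(3,2) = exp(-r*dt) * [p*0.000000 + (1-p)*0.000000] = 0.000000
  V(3,3) = exp(-r*dt) * [p*0.000000 + (1-p)*1.348271] = 0.679680
  V(2,0) = exp(-r*dt) * [p*0.000000 + (1-p)*0.000000] = 0.000000
  V(2,1) = exp(-r*dt) * [p*0.000000 + (1-p)*0.000000] = 0.000000
  V(2,2) = exp(-r*dt) * [p*0.000000 + (1-p)*0.679680] = 0.342635
  V(1,0) = exp(-r*dt) * [p*0.000000 + (1-p)*0.000000] = 0.000000
  V(1,1) = exp(-r*dt) * [p*0.000000 + (1-p)*0.342635] = 0.172727
  V(0,0) = exp(-r*dt) * [p*0.000000 + (1-p)*0.172727] = 0.087074

Answer: Price = V(0,0) = 0.0871


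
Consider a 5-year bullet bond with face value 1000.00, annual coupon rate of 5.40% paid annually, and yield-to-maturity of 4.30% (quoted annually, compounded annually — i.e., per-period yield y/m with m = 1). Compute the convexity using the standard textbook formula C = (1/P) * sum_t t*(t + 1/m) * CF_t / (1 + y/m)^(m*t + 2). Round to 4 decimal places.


Answer: Convexity = 24.1110

Derivation:
Coupon per period c = face * coupon_rate / m = 54.000000
Periods per year m = 1; per-period yield y/m = 0.043000
Number of cashflows N = 5
Cashflows (t years, CF_t, discount factor 1/(1+y/m)^(m*t), PV):
  t = 1.0000: CF_t = 54.000000, DF = 0.958773, PV = 51.773730
  t = 2.0000: CF_t = 54.000000, DF = 0.919245, PV = 49.639242
  t = 3.0000: CF_t = 54.000000, DF = 0.881347, PV = 47.592754
  t = 4.0000: CF_t = 54.000000, DF = 0.845012, PV = 45.630636
  t = 5.0000: CF_t = 1054.000000, DF = 0.810174, PV = 853.923703
Price P = sum_t PV_t = 1048.560065
Convexity numerator sum_t t*(t + 1/m) * CF_t / (1+y/m)^(m*t + 2):
  t = 1.0000: term = 95.185508
  t = 2.0000: term = 273.783819
  t = 3.0000: term = 524.992941
  t = 4.0000: term = 838.914894
  t = 5.0000: term = 23548.958623
Convexity = (1/P) * sum = 25281.835784 / 1048.560065 = 24.111004


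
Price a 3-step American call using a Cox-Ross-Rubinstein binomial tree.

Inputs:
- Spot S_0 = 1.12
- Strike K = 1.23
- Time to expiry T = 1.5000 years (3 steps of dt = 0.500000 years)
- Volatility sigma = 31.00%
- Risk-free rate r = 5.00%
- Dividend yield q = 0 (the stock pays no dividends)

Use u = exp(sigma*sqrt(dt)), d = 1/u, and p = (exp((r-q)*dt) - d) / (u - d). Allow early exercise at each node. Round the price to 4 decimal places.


dt = T/N = 0.500000
u = exp(sigma*sqrt(dt)) = 1.245084; d = 1/u = 0.803159
p = (exp((r-q)*dt) - d) / (u - d) = 0.502701
Discount per step: exp(-r*dt) = 0.975310
Stock lattice S(k, i) with i counting down-moves:
  k=0: S(0,0) = 1.1200
  k=1: S(1,0) = 1.3945; S(1,1) = 0.8995
  k=2: S(2,0) = 1.7363; S(2,1) = 1.1200; S(2,2) = 0.7225
  k=3: S(3,0) = 2.1618; S(3,1) = 1.3945; S(3,2) = 0.8995; S(3,3) = 0.5803
Terminal payoffs V(N, i) = max(S_T - K, 0):
  V(3,0) = 0.931793; V(3,1) = 0.164494; V(3,2) = 0.000000; V(3,3) = 0.000000
Backward induction: V(k, i) = exp(-r*dt) * [p * V(k+1, i) + (1-p) * V(k+1, i+1)]; then take max(V_cont, immediate exercise) for American.
  V(2,0) = exp(-r*dt) * [p*0.931793 + (1-p)*0.164494] = 0.536631; exercise = 0.506263; V(2,0) = max -> 0.536631
  V(2,1) = exp(-r*dt) * [p*0.164494 + (1-p)*0.000000] = 0.080650; exercise = 0.000000; V(2,1) = max -> 0.080650
  V(2,2) = exp(-r*dt) * [p*0.000000 + (1-p)*0.000000] = 0.000000; exercise = 0.000000; V(2,2) = max -> 0.000000
  V(1,0) = exp(-r*dt) * [p*0.536631 + (1-p)*0.080650] = 0.302222; exercise = 0.164494; V(1,0) = max -> 0.302222
  V(1,1) = exp(-r*dt) * [p*0.080650 + (1-p)*0.000000] = 0.039542; exercise = 0.000000; V(1,1) = max -> 0.039542
  V(0,0) = exp(-r*dt) * [p*0.302222 + (1-p)*0.039542] = 0.167355; exercise = 0.000000; V(0,0) = max -> 0.167355

Answer: Price = V(0,0) = 0.1674


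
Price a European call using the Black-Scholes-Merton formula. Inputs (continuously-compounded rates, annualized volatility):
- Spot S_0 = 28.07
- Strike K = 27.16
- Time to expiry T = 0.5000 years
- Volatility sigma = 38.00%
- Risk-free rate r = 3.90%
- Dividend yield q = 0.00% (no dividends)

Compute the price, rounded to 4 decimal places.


Answer: Price = 3.6957

Derivation:
d1 = (ln(S/K) + (r - q + 0.5*sigma^2) * T) / (sigma * sqrt(T)) = 0.32957163
d2 = d1 - sigma * sqrt(T) = 0.06087106
exp(-rT) = 0.98068890; exp(-qT) = 1.00000000
C = S_0 * exp(-qT) * N(d1) - K * exp(-rT) * N(d2)
N(d1) = 0.62913817; N(d2) = 0.52426905
C = 28.0700 * 1.00000000 * 0.62913817 - 27.1600 * 0.98068890 * 0.52426905 = 3.6957


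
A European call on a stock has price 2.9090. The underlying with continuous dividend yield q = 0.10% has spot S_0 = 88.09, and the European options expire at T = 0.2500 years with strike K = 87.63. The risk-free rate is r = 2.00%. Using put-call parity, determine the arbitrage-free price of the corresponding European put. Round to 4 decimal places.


Put-call parity: C - P = S_0 * exp(-qT) - K * exp(-rT).
S_0 * exp(-qT) = 88.0900 * 0.99975003 = 88.06798025
K * exp(-rT) = 87.6300 * 0.99501248 = 87.19294355
P = C - S*exp(-qT) + K*exp(-rT)
P = 2.9090 - 88.06798025 + 87.19294355 = 2.0340

Answer: Put price = 2.0340


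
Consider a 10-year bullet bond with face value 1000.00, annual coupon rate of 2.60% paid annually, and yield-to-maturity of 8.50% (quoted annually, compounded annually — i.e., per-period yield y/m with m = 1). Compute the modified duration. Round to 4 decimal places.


Answer: Modified duration = 7.8914

Derivation:
Coupon per period c = face * coupon_rate / m = 26.000000
Periods per year m = 1; per-period yield y/m = 0.085000
Number of cashflows N = 10
Cashflows (t years, CF_t, discount factor 1/(1+y/m)^(m*t), PV):
  t = 1.0000: CF_t = 26.000000, DF = 0.921659, PV = 23.963134
  t = 2.0000: CF_t = 26.000000, DF = 0.849455, PV = 22.085837
  t = 3.0000: CF_t = 26.000000, DF = 0.782908, PV = 20.355611
  t = 4.0000: CF_t = 26.000000, DF = 0.721574, PV = 18.760931
  t = 5.0000: CF_t = 26.000000, DF = 0.665045, PV = 17.291181
  t = 6.0000: CF_t = 26.000000, DF = 0.612945, PV = 15.936572
  t = 7.0000: CF_t = 26.000000, DF = 0.564926, PV = 14.688085
  t = 8.0000: CF_t = 26.000000, DF = 0.520669, PV = 13.537406
  t = 9.0000: CF_t = 26.000000, DF = 0.479880, PV = 12.476872
  t = 10.0000: CF_t = 1026.000000, DF = 0.442285, PV = 453.784836
Price P = sum_t PV_t = 612.880465
First compute Macaulay numerator sum_t t * PV_t:
  t * PV_t at t = 1.0000: 23.963134
  t * PV_t at t = 2.0000: 44.171675
  t * PV_t at t = 3.0000: 61.066832
  t * PV_t at t = 4.0000: 75.043726
  t * PV_t at t = 5.0000: 86.455905
  t * PV_t at t = 6.0000: 95.619434
  t * PV_t at t = 7.0000: 102.816596
  t * PV_t at t = 8.0000: 108.299245
  t * PV_t at t = 9.0000: 112.291844
  t * PV_t at t = 10.0000: 4537.848358
Macaulay duration D = 5247.576748 / 612.880465 = 8.562154
Modified duration = D / (1 + y/m) = 8.562154 / (1 + 0.085000) = 7.891386


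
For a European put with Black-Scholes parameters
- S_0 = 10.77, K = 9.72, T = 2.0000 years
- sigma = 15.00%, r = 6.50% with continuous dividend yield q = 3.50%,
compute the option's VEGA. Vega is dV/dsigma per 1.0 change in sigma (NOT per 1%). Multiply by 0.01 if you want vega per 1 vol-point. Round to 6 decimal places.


Answer: Vega = 3.872102

Derivation:
d1 = 0.8724701729; d2 = 0.6603381386
phi(d1) = 0.2726570135; exp(-qT) = 0.9323938199; exp(-rT) = 0.8780954309
Vega = S * exp(-qT) * phi(d1) * sqrt(T) = 10.7700 * 0.9323938199 * 0.2726570135 * 1.4142135624 = 3.872102


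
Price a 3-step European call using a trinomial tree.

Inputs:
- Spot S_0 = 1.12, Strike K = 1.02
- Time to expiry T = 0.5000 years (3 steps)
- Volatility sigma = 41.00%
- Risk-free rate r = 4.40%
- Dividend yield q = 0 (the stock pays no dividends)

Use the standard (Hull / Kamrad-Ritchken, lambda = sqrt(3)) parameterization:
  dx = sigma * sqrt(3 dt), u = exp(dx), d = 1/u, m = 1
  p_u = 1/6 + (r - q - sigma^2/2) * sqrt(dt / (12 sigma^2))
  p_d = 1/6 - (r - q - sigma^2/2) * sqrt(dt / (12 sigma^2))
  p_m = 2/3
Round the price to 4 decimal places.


dt = T/N = 0.166667; dx = sigma*sqrt(3*dt) = 0.289914
u = exp(dx) = 1.336312; d = 1/u = 0.748328
p_u = 0.155155, p_m = 0.666667, p_d = 0.178179
Discount per step: exp(-r*dt) = 0.992693
Stock lattice S(k, j) with j the centered position index:
  k=0: S(0,+0) = 1.1200
  k=1: S(1,-1) = 0.8381; S(1,+0) = 1.1200; S(1,+1) = 1.4967
  k=2: S(2,-2) = 0.6272; S(2,-1) = 0.8381; S(2,+0) = 1.1200; S(2,+1) = 1.4967; S(2,+2) = 2.0000
  k=3: S(3,-3) = 0.4693; S(3,-2) = 0.6272; S(3,-1) = 0.8381; S(3,+0) = 1.1200; S(3,+1) = 1.4967; S(3,+2) = 2.0000; S(3,+3) = 2.6726
Terminal payoffs V(N, j) = max(S_T - K, 0):
  V(3,-3) = 0.000000; V(3,-2) = 0.000000; V(3,-1) = 0.000000; V(3,+0) = 0.100000; V(3,+1) = 0.476670; V(3,+2) = 0.980018; V(3,+3) = 1.652649
Backward induction: V(k, j) = exp(-r*dt) * [p_u * V(k+1, j+1) + p_m * V(k+1, j) + p_d * V(k+1, j-1)]
  V(2,-2) = exp(-r*dt) * [p_u*0.000000 + p_m*0.000000 + p_d*0.000000] = 0.000000
  V(2,-1) = exp(-r*dt) * [p_u*0.100000 + p_m*0.000000 + p_d*0.000000] = 0.015402
  V(2,+0) = exp(-r*dt) * [p_u*0.476670 + p_m*0.100000 + p_d*0.000000] = 0.139597
  V(2,+1) = exp(-r*dt) * [p_u*0.980018 + p_m*0.476670 + p_d*0.100000] = 0.484089
  V(2,+2) = exp(-r*dt) * [p_u*1.652649 + p_m*0.980018 + p_d*0.476670] = 0.987426
  V(1,-1) = exp(-r*dt) * [p_u*0.139597 + p_m*0.015402 + p_d*0.000000] = 0.031694
  V(1,+0) = exp(-r*dt) * [p_u*0.484089 + p_m*0.139597 + p_d*0.015402] = 0.169669
  V(1,+1) = exp(-r*dt) * [p_u*0.987426 + p_m*0.484089 + p_d*0.139597] = 0.497144
  V(0,+0) = exp(-r*dt) * [p_u*0.497144 + p_m*0.169669 + p_d*0.031694] = 0.194462

Answer: Price = V(0,0) = 0.1945


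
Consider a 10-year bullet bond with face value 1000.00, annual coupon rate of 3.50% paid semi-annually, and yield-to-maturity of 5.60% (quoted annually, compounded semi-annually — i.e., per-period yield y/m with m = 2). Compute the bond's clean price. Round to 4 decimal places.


Answer: Price = 840.8584

Derivation:
Coupon per period c = face * coupon_rate / m = 17.500000
Periods per year m = 2; per-period yield y/m = 0.028000
Number of cashflows N = 20
Cashflows (t years, CF_t, discount factor 1/(1+y/m)^(m*t), PV):
  t = 0.5000: CF_t = 17.500000, DF = 0.972763, PV = 17.023346
  t = 1.0000: CF_t = 17.500000, DF = 0.946267, PV = 16.559675
  t = 1.5000: CF_t = 17.500000, DF = 0.920493, PV = 16.108634
  t = 2.0000: CF_t = 17.500000, DF = 0.895422, PV = 15.669877
  t = 2.5000: CF_t = 17.500000, DF = 0.871033, PV = 15.243071
  t = 3.0000: CF_t = 17.500000, DF = 0.847308, PV = 14.827890
  t = 3.5000: CF_t = 17.500000, DF = 0.824230, PV = 14.424018
  t = 4.0000: CF_t = 17.500000, DF = 0.801780, PV = 14.031146
  t = 4.5000: CF_t = 17.500000, DF = 0.779941, PV = 13.648974
  t = 5.0000: CF_t = 17.500000, DF = 0.758698, PV = 13.277212
  t = 5.5000: CF_t = 17.500000, DF = 0.738033, PV = 12.915576
  t = 6.0000: CF_t = 17.500000, DF = 0.717931, PV = 12.563790
  t = 6.5000: CF_t = 17.500000, DF = 0.698376, PV = 12.221586
  t = 7.0000: CF_t = 17.500000, DF = 0.679354, PV = 11.888702
  t = 7.5000: CF_t = 17.500000, DF = 0.660851, PV = 11.564885
  t = 8.0000: CF_t = 17.500000, DF = 0.642851, PV = 11.249888
  t = 8.5000: CF_t = 17.500000, DF = 0.625341, PV = 10.943471
  t = 9.0000: CF_t = 17.500000, DF = 0.608309, PV = 10.645400
  t = 9.5000: CF_t = 17.500000, DF = 0.591740, PV = 10.355447
  t = 10.0000: CF_t = 1017.500000, DF = 0.575622, PV = 585.695820
Price P = sum_t PV_t = 840.858410


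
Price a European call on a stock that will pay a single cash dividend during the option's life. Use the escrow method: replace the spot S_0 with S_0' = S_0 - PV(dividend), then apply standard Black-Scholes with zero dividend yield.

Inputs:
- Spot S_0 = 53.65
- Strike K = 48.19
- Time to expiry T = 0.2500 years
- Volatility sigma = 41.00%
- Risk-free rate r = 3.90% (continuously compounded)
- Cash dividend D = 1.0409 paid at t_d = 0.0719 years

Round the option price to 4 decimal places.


Answer: Price = 6.9935

Derivation:
PV(D) = D * exp(-r * t_d) = 1.0409 * 0.99719983 = 1.03798530
S_0' = S_0 - PV(D) = 53.6500 - 1.03798530 = 52.61201470
d1 = (ln(S_0'/K) + (r + sigma^2/2)*T) / (sigma*sqrt(T)) = 0.57831941
d2 = d1 - sigma*sqrt(T) = 0.37331941
exp(-rT) = 0.99029738
N(d1) = 0.71847575; N(d2) = 0.64554463
C = S_0' * N(d1) - K * exp(-rT) * N(d2) = 52.61201470 * 0.71847575 - 48.1900 * 0.99029738 * 0.64554463 = 6.9935
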